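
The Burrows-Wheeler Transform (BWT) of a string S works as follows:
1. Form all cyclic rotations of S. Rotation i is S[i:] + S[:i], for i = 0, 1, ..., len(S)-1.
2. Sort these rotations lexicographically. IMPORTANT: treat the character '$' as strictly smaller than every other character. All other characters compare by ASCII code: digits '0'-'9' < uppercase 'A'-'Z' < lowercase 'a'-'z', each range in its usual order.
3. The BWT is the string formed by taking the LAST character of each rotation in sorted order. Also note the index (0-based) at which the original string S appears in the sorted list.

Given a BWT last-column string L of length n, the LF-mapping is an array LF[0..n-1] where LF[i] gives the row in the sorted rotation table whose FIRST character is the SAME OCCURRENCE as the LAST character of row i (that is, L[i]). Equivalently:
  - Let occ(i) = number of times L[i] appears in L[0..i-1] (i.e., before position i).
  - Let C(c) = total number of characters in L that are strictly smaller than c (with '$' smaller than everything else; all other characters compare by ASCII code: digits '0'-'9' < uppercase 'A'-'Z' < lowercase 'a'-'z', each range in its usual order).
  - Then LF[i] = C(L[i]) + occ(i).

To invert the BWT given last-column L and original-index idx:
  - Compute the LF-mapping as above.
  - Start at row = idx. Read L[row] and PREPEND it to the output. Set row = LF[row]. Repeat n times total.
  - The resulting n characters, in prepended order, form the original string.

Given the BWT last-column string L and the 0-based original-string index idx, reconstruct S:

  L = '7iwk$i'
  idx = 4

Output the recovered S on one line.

Answer: kiwi7$

Derivation:
LF mapping: 1 2 5 4 0 3
Walk LF starting at row 4, prepending L[row]:
  step 1: row=4, L[4]='$', prepend. Next row=LF[4]=0
  step 2: row=0, L[0]='7', prepend. Next row=LF[0]=1
  step 3: row=1, L[1]='i', prepend. Next row=LF[1]=2
  step 4: row=2, L[2]='w', prepend. Next row=LF[2]=5
  step 5: row=5, L[5]='i', prepend. Next row=LF[5]=3
  step 6: row=3, L[3]='k', prepend. Next row=LF[3]=4
Reversed output: kiwi7$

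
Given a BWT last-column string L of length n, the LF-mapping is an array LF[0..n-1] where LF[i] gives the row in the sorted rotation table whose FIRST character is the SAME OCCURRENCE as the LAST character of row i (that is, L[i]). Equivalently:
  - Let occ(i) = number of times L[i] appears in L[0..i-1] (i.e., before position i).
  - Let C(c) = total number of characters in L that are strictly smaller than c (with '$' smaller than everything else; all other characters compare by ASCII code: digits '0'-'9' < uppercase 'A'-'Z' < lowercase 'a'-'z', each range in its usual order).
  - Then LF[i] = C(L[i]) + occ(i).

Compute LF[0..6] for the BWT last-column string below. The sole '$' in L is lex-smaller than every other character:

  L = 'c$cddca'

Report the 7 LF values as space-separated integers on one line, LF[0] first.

Char counts: '$':1, 'a':1, 'c':3, 'd':2
C (first-col start): C('$')=0, C('a')=1, C('c')=2, C('d')=5
L[0]='c': occ=0, LF[0]=C('c')+0=2+0=2
L[1]='$': occ=0, LF[1]=C('$')+0=0+0=0
L[2]='c': occ=1, LF[2]=C('c')+1=2+1=3
L[3]='d': occ=0, LF[3]=C('d')+0=5+0=5
L[4]='d': occ=1, LF[4]=C('d')+1=5+1=6
L[5]='c': occ=2, LF[5]=C('c')+2=2+2=4
L[6]='a': occ=0, LF[6]=C('a')+0=1+0=1

Answer: 2 0 3 5 6 4 1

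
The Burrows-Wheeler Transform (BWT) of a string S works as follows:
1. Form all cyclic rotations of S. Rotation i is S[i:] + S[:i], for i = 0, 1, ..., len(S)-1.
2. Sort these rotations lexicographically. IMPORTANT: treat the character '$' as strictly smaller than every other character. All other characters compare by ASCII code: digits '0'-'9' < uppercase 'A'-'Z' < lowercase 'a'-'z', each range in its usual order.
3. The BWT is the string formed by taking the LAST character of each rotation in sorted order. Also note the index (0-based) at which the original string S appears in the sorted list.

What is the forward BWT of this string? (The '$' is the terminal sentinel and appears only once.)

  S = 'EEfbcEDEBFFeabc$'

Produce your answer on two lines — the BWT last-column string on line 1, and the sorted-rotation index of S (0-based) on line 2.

Answer: cEEDc$EBFeafbbFE
5

Derivation:
All 16 rotations (rotation i = S[i:]+S[:i]):
  rot[0] = EEfbcEDEBFFeabc$
  rot[1] = EfbcEDEBFFeabc$E
  rot[2] = fbcEDEBFFeabc$EE
  rot[3] = bcEDEBFFeabc$EEf
  rot[4] = cEDEBFFeabc$EEfb
  rot[5] = EDEBFFeabc$EEfbc
  rot[6] = DEBFFeabc$EEfbcE
  rot[7] = EBFFeabc$EEfbcED
  rot[8] = BFFeabc$EEfbcEDE
  rot[9] = FFeabc$EEfbcEDEB
  rot[10] = Feabc$EEfbcEDEBF
  rot[11] = eabc$EEfbcEDEBFF
  rot[12] = abc$EEfbcEDEBFFe
  rot[13] = bc$EEfbcEDEBFFea
  rot[14] = c$EEfbcEDEBFFeab
  rot[15] = $EEfbcEDEBFFeabc
Sorted (with $ < everything):
  sorted[0] = $EEfbcEDEBFFeabc  (last char: 'c')
  sorted[1] = BFFeabc$EEfbcEDE  (last char: 'E')
  sorted[2] = DEBFFeabc$EEfbcE  (last char: 'E')
  sorted[3] = EBFFeabc$EEfbcED  (last char: 'D')
  sorted[4] = EDEBFFeabc$EEfbc  (last char: 'c')
  sorted[5] = EEfbcEDEBFFeabc$  (last char: '$')
  sorted[6] = EfbcEDEBFFeabc$E  (last char: 'E')
  sorted[7] = FFeabc$EEfbcEDEB  (last char: 'B')
  sorted[8] = Feabc$EEfbcEDEBF  (last char: 'F')
  sorted[9] = abc$EEfbcEDEBFFe  (last char: 'e')
  sorted[10] = bc$EEfbcEDEBFFea  (last char: 'a')
  sorted[11] = bcEDEBFFeabc$EEf  (last char: 'f')
  sorted[12] = c$EEfbcEDEBFFeab  (last char: 'b')
  sorted[13] = cEDEBFFeabc$EEfb  (last char: 'b')
  sorted[14] = eabc$EEfbcEDEBFF  (last char: 'F')
  sorted[15] = fbcEDEBFFeabc$EE  (last char: 'E')
Last column: cEEDc$EBFeafbbFE
Original string S is at sorted index 5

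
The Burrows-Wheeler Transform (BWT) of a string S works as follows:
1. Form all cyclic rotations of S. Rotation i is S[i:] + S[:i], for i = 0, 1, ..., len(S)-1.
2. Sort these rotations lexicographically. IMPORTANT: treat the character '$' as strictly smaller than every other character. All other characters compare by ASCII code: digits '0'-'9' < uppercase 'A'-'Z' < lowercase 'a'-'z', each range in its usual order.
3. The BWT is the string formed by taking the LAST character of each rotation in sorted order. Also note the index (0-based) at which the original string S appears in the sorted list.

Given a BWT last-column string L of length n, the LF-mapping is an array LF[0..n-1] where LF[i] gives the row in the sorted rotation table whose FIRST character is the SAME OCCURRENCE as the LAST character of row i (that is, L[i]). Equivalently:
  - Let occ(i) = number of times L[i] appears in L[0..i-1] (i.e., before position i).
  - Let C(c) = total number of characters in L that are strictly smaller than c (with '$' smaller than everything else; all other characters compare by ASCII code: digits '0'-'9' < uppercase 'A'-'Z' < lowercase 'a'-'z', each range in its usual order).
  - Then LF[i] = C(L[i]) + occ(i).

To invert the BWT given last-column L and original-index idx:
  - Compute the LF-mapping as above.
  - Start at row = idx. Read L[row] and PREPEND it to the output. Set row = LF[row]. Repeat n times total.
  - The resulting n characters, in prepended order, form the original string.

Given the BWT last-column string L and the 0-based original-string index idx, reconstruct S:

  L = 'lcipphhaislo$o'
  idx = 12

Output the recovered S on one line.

Answer: philosophical$

Derivation:
LF mapping: 7 2 5 11 12 3 4 1 6 13 8 9 0 10
Walk LF starting at row 12, prepending L[row]:
  step 1: row=12, L[12]='$', prepend. Next row=LF[12]=0
  step 2: row=0, L[0]='l', prepend. Next row=LF[0]=7
  step 3: row=7, L[7]='a', prepend. Next row=LF[7]=1
  step 4: row=1, L[1]='c', prepend. Next row=LF[1]=2
  step 5: row=2, L[2]='i', prepend. Next row=LF[2]=5
  step 6: row=5, L[5]='h', prepend. Next row=LF[5]=3
  step 7: row=3, L[3]='p', prepend. Next row=LF[3]=11
  step 8: row=11, L[11]='o', prepend. Next row=LF[11]=9
  step 9: row=9, L[9]='s', prepend. Next row=LF[9]=13
  step 10: row=13, L[13]='o', prepend. Next row=LF[13]=10
  step 11: row=10, L[10]='l', prepend. Next row=LF[10]=8
  step 12: row=8, L[8]='i', prepend. Next row=LF[8]=6
  step 13: row=6, L[6]='h', prepend. Next row=LF[6]=4
  step 14: row=4, L[4]='p', prepend. Next row=LF[4]=12
Reversed output: philosophical$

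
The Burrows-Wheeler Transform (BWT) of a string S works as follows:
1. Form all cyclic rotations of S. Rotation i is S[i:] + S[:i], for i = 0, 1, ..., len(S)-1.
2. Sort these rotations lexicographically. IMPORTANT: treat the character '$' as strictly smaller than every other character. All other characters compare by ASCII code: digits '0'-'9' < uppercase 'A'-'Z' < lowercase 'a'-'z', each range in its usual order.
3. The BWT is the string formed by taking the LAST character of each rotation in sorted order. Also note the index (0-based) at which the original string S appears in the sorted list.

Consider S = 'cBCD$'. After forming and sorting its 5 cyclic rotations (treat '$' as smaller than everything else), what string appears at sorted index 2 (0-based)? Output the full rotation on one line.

All 5 rotations (rotation i = S[i:]+S[:i]):
  rot[0] = cBCD$
  rot[1] = BCD$c
  rot[2] = CD$cB
  rot[3] = D$cBC
  rot[4] = $cBCD
Sorted (with $ < everything):
  sorted[0] = $cBCD
  sorted[1] = BCD$c
  sorted[2] = CD$cB
  sorted[3] = D$cBC
  sorted[4] = cBCD$
sorted[2] = CD$cB

Answer: CD$cB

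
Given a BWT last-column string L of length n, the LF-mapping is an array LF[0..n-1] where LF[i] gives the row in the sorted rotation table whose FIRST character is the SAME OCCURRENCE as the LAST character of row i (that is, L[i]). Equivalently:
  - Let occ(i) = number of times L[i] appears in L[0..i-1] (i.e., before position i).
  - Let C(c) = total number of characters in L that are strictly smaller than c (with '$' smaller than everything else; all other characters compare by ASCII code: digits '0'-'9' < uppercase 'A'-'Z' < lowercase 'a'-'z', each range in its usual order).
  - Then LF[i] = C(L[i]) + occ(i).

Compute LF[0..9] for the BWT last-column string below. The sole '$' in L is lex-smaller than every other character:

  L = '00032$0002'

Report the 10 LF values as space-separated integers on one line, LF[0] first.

Answer: 1 2 3 9 7 0 4 5 6 8

Derivation:
Char counts: '$':1, '0':6, '2':2, '3':1
C (first-col start): C('$')=0, C('0')=1, C('2')=7, C('3')=9
L[0]='0': occ=0, LF[0]=C('0')+0=1+0=1
L[1]='0': occ=1, LF[1]=C('0')+1=1+1=2
L[2]='0': occ=2, LF[2]=C('0')+2=1+2=3
L[3]='3': occ=0, LF[3]=C('3')+0=9+0=9
L[4]='2': occ=0, LF[4]=C('2')+0=7+0=7
L[5]='$': occ=0, LF[5]=C('$')+0=0+0=0
L[6]='0': occ=3, LF[6]=C('0')+3=1+3=4
L[7]='0': occ=4, LF[7]=C('0')+4=1+4=5
L[8]='0': occ=5, LF[8]=C('0')+5=1+5=6
L[9]='2': occ=1, LF[9]=C('2')+1=7+1=8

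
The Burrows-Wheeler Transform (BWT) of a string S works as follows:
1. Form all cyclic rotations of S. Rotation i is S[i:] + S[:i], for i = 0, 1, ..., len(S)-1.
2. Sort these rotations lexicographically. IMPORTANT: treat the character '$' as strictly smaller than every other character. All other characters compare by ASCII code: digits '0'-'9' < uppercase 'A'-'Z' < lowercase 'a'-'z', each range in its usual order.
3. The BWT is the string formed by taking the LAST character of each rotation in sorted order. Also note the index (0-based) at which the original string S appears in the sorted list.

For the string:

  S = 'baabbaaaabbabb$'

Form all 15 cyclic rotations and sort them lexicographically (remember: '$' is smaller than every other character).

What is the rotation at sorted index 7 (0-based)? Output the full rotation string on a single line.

All 15 rotations (rotation i = S[i:]+S[:i]):
  rot[0] = baabbaaaabbabb$
  rot[1] = aabbaaaabbabb$b
  rot[2] = abbaaaabbabb$ba
  rot[3] = bbaaaabbabb$baa
  rot[4] = baaaabbabb$baab
  rot[5] = aaaabbabb$baabb
  rot[6] = aaabbabb$baabba
  rot[7] = aabbabb$baabbaa
  rot[8] = abbabb$baabbaaa
  rot[9] = bbabb$baabbaaaa
  rot[10] = babb$baabbaaaab
  rot[11] = abb$baabbaaaabb
  rot[12] = bb$baabbaaaabba
  rot[13] = b$baabbaaaabbab
  rot[14] = $baabbaaaabbabb
Sorted (with $ < everything):
  sorted[0] = $baabbaaaabbabb
  sorted[1] = aaaabbabb$baabb
  sorted[2] = aaabbabb$baabba
  sorted[3] = aabbaaaabbabb$b
  sorted[4] = aabbabb$baabbaa
  sorted[5] = abb$baabbaaaabb
  sorted[6] = abbaaaabbabb$ba
  sorted[7] = abbabb$baabbaaa
  sorted[8] = b$baabbaaaabbab
  sorted[9] = baaaabbabb$baab
  sorted[10] = baabbaaaabbabb$
  sorted[11] = babb$baabbaaaab
  sorted[12] = bb$baabbaaaabba
  sorted[13] = bbaaaabbabb$baa
  sorted[14] = bbabb$baabbaaaa
sorted[7] = abbabb$baabbaaa

Answer: abbabb$baabbaaa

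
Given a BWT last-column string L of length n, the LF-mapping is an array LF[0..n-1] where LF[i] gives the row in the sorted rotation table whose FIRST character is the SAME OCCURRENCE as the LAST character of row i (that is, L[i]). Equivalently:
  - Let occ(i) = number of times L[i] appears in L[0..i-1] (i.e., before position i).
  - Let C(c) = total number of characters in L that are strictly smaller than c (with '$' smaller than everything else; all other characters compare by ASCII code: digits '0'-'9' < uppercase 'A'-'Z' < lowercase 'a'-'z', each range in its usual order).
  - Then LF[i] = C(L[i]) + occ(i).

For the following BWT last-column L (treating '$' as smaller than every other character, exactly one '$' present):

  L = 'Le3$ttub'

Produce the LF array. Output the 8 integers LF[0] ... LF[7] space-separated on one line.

Answer: 2 4 1 0 5 6 7 3

Derivation:
Char counts: '$':1, '3':1, 'L':1, 'b':1, 'e':1, 't':2, 'u':1
C (first-col start): C('$')=0, C('3')=1, C('L')=2, C('b')=3, C('e')=4, C('t')=5, C('u')=7
L[0]='L': occ=0, LF[0]=C('L')+0=2+0=2
L[1]='e': occ=0, LF[1]=C('e')+0=4+0=4
L[2]='3': occ=0, LF[2]=C('3')+0=1+0=1
L[3]='$': occ=0, LF[3]=C('$')+0=0+0=0
L[4]='t': occ=0, LF[4]=C('t')+0=5+0=5
L[5]='t': occ=1, LF[5]=C('t')+1=5+1=6
L[6]='u': occ=0, LF[6]=C('u')+0=7+0=7
L[7]='b': occ=0, LF[7]=C('b')+0=3+0=3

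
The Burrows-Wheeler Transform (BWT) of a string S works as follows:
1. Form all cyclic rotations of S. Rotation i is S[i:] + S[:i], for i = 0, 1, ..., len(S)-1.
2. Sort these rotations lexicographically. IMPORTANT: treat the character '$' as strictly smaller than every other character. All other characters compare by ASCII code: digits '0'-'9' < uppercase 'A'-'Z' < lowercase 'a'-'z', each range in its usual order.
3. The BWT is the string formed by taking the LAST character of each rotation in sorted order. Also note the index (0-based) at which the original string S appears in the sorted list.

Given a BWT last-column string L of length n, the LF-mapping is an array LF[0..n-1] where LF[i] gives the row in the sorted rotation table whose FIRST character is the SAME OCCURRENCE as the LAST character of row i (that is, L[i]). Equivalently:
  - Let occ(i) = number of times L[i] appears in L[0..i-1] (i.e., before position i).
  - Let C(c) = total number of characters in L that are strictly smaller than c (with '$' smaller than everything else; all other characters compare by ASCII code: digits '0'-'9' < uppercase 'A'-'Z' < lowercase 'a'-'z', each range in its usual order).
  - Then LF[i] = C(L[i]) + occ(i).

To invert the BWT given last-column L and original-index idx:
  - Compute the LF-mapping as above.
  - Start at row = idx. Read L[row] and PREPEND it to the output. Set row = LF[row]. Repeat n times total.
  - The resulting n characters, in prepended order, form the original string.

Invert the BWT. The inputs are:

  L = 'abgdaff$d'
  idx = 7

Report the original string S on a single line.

Answer: ffdgadba$

Derivation:
LF mapping: 1 3 8 4 2 6 7 0 5
Walk LF starting at row 7, prepending L[row]:
  step 1: row=7, L[7]='$', prepend. Next row=LF[7]=0
  step 2: row=0, L[0]='a', prepend. Next row=LF[0]=1
  step 3: row=1, L[1]='b', prepend. Next row=LF[1]=3
  step 4: row=3, L[3]='d', prepend. Next row=LF[3]=4
  step 5: row=4, L[4]='a', prepend. Next row=LF[4]=2
  step 6: row=2, L[2]='g', prepend. Next row=LF[2]=8
  step 7: row=8, L[8]='d', prepend. Next row=LF[8]=5
  step 8: row=5, L[5]='f', prepend. Next row=LF[5]=6
  step 9: row=6, L[6]='f', prepend. Next row=LF[6]=7
Reversed output: ffdgadba$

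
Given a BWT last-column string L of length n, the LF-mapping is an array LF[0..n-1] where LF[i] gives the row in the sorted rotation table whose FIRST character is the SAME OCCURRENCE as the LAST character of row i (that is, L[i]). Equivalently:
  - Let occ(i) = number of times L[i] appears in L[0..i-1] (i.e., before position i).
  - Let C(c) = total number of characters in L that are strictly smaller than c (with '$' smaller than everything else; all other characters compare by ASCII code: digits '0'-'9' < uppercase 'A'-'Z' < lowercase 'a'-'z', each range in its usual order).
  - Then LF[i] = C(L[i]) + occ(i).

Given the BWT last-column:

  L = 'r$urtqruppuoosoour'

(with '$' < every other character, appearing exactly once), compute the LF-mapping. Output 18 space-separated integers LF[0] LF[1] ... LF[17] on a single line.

Answer: 8 0 14 9 13 7 10 15 5 6 16 1 2 12 3 4 17 11

Derivation:
Char counts: '$':1, 'o':4, 'p':2, 'q':1, 'r':4, 's':1, 't':1, 'u':4
C (first-col start): C('$')=0, C('o')=1, C('p')=5, C('q')=7, C('r')=8, C('s')=12, C('t')=13, C('u')=14
L[0]='r': occ=0, LF[0]=C('r')+0=8+0=8
L[1]='$': occ=0, LF[1]=C('$')+0=0+0=0
L[2]='u': occ=0, LF[2]=C('u')+0=14+0=14
L[3]='r': occ=1, LF[3]=C('r')+1=8+1=9
L[4]='t': occ=0, LF[4]=C('t')+0=13+0=13
L[5]='q': occ=0, LF[5]=C('q')+0=7+0=7
L[6]='r': occ=2, LF[6]=C('r')+2=8+2=10
L[7]='u': occ=1, LF[7]=C('u')+1=14+1=15
L[8]='p': occ=0, LF[8]=C('p')+0=5+0=5
L[9]='p': occ=1, LF[9]=C('p')+1=5+1=6
L[10]='u': occ=2, LF[10]=C('u')+2=14+2=16
L[11]='o': occ=0, LF[11]=C('o')+0=1+0=1
L[12]='o': occ=1, LF[12]=C('o')+1=1+1=2
L[13]='s': occ=0, LF[13]=C('s')+0=12+0=12
L[14]='o': occ=2, LF[14]=C('o')+2=1+2=3
L[15]='o': occ=3, LF[15]=C('o')+3=1+3=4
L[16]='u': occ=3, LF[16]=C('u')+3=14+3=17
L[17]='r': occ=3, LF[17]=C('r')+3=8+3=11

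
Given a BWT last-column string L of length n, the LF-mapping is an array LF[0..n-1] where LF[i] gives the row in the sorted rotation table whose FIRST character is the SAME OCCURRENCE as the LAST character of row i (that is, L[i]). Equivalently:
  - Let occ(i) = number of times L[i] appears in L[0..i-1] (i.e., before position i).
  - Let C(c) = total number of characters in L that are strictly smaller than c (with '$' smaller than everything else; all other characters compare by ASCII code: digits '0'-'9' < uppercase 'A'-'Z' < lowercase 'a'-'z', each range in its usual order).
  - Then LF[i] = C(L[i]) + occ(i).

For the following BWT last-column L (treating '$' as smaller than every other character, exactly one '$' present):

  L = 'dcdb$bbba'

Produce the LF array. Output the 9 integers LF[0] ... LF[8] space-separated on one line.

Char counts: '$':1, 'a':1, 'b':4, 'c':1, 'd':2
C (first-col start): C('$')=0, C('a')=1, C('b')=2, C('c')=6, C('d')=7
L[0]='d': occ=0, LF[0]=C('d')+0=7+0=7
L[1]='c': occ=0, LF[1]=C('c')+0=6+0=6
L[2]='d': occ=1, LF[2]=C('d')+1=7+1=8
L[3]='b': occ=0, LF[3]=C('b')+0=2+0=2
L[4]='$': occ=0, LF[4]=C('$')+0=0+0=0
L[5]='b': occ=1, LF[5]=C('b')+1=2+1=3
L[6]='b': occ=2, LF[6]=C('b')+2=2+2=4
L[7]='b': occ=3, LF[7]=C('b')+3=2+3=5
L[8]='a': occ=0, LF[8]=C('a')+0=1+0=1

Answer: 7 6 8 2 0 3 4 5 1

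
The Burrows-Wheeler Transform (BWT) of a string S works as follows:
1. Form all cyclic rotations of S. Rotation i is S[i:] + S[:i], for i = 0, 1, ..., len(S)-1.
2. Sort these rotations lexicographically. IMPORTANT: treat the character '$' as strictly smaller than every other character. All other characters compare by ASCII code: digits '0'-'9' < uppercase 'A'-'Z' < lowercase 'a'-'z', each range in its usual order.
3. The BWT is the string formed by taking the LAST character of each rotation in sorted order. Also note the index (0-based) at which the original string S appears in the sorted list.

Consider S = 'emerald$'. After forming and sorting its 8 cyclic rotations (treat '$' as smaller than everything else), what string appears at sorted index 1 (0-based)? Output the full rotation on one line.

All 8 rotations (rotation i = S[i:]+S[:i]):
  rot[0] = emerald$
  rot[1] = merald$e
  rot[2] = erald$em
  rot[3] = rald$eme
  rot[4] = ald$emer
  rot[5] = ld$emera
  rot[6] = d$emeral
  rot[7] = $emerald
Sorted (with $ < everything):
  sorted[0] = $emerald
  sorted[1] = ald$emer
  sorted[2] = d$emeral
  sorted[3] = emerald$
  sorted[4] = erald$em
  sorted[5] = ld$emera
  sorted[6] = merald$e
  sorted[7] = rald$eme
sorted[1] = ald$emer

Answer: ald$emer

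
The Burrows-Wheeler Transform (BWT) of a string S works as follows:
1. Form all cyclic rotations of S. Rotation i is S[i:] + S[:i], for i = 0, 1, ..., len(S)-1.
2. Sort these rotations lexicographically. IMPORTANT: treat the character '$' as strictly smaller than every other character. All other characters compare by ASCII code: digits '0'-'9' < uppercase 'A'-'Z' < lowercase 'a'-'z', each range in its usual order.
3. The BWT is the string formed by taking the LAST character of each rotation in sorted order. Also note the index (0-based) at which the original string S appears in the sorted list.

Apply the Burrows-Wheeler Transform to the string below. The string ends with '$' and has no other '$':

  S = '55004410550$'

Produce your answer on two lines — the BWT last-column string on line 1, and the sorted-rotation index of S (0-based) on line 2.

Answer: 05501440550$
11

Derivation:
All 12 rotations (rotation i = S[i:]+S[:i]):
  rot[0] = 55004410550$
  rot[1] = 5004410550$5
  rot[2] = 004410550$55
  rot[3] = 04410550$550
  rot[4] = 4410550$5500
  rot[5] = 410550$55004
  rot[6] = 10550$550044
  rot[7] = 0550$5500441
  rot[8] = 550$55004410
  rot[9] = 50$550044105
  rot[10] = 0$5500441055
  rot[11] = $55004410550
Sorted (with $ < everything):
  sorted[0] = $55004410550  (last char: '0')
  sorted[1] = 0$5500441055  (last char: '5')
  sorted[2] = 004410550$55  (last char: '5')
  sorted[3] = 04410550$550  (last char: '0')
  sorted[4] = 0550$5500441  (last char: '1')
  sorted[5] = 10550$550044  (last char: '4')
  sorted[6] = 410550$55004  (last char: '4')
  sorted[7] = 4410550$5500  (last char: '0')
  sorted[8] = 50$550044105  (last char: '5')
  sorted[9] = 5004410550$5  (last char: '5')
  sorted[10] = 550$55004410  (last char: '0')
  sorted[11] = 55004410550$  (last char: '$')
Last column: 05501440550$
Original string S is at sorted index 11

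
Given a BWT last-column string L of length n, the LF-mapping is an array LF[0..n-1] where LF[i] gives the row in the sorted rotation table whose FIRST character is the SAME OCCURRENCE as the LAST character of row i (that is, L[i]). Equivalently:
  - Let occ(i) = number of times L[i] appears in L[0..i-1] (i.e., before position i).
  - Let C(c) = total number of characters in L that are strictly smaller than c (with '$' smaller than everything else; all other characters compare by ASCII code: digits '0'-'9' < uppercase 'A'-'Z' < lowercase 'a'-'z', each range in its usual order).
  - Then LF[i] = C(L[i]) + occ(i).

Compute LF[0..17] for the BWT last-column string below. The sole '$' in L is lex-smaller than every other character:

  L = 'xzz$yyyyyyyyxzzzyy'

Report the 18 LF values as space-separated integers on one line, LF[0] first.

Char counts: '$':1, 'x':2, 'y':10, 'z':5
C (first-col start): C('$')=0, C('x')=1, C('y')=3, C('z')=13
L[0]='x': occ=0, LF[0]=C('x')+0=1+0=1
L[1]='z': occ=0, LF[1]=C('z')+0=13+0=13
L[2]='z': occ=1, LF[2]=C('z')+1=13+1=14
L[3]='$': occ=0, LF[3]=C('$')+0=0+0=0
L[4]='y': occ=0, LF[4]=C('y')+0=3+0=3
L[5]='y': occ=1, LF[5]=C('y')+1=3+1=4
L[6]='y': occ=2, LF[6]=C('y')+2=3+2=5
L[7]='y': occ=3, LF[7]=C('y')+3=3+3=6
L[8]='y': occ=4, LF[8]=C('y')+4=3+4=7
L[9]='y': occ=5, LF[9]=C('y')+5=3+5=8
L[10]='y': occ=6, LF[10]=C('y')+6=3+6=9
L[11]='y': occ=7, LF[11]=C('y')+7=3+7=10
L[12]='x': occ=1, LF[12]=C('x')+1=1+1=2
L[13]='z': occ=2, LF[13]=C('z')+2=13+2=15
L[14]='z': occ=3, LF[14]=C('z')+3=13+3=16
L[15]='z': occ=4, LF[15]=C('z')+4=13+4=17
L[16]='y': occ=8, LF[16]=C('y')+8=3+8=11
L[17]='y': occ=9, LF[17]=C('y')+9=3+9=12

Answer: 1 13 14 0 3 4 5 6 7 8 9 10 2 15 16 17 11 12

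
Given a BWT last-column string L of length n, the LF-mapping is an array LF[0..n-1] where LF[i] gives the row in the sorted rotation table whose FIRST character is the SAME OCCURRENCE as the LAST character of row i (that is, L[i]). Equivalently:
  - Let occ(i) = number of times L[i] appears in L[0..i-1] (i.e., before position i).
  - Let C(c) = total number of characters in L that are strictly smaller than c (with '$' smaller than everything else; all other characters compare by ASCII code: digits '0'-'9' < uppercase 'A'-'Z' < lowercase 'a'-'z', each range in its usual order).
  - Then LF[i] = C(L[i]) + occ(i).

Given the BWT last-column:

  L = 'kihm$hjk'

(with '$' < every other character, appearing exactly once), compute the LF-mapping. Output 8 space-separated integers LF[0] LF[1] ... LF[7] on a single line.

Answer: 5 3 1 7 0 2 4 6

Derivation:
Char counts: '$':1, 'h':2, 'i':1, 'j':1, 'k':2, 'm':1
C (first-col start): C('$')=0, C('h')=1, C('i')=3, C('j')=4, C('k')=5, C('m')=7
L[0]='k': occ=0, LF[0]=C('k')+0=5+0=5
L[1]='i': occ=0, LF[1]=C('i')+0=3+0=3
L[2]='h': occ=0, LF[2]=C('h')+0=1+0=1
L[3]='m': occ=0, LF[3]=C('m')+0=7+0=7
L[4]='$': occ=0, LF[4]=C('$')+0=0+0=0
L[5]='h': occ=1, LF[5]=C('h')+1=1+1=2
L[6]='j': occ=0, LF[6]=C('j')+0=4+0=4
L[7]='k': occ=1, LF[7]=C('k')+1=5+1=6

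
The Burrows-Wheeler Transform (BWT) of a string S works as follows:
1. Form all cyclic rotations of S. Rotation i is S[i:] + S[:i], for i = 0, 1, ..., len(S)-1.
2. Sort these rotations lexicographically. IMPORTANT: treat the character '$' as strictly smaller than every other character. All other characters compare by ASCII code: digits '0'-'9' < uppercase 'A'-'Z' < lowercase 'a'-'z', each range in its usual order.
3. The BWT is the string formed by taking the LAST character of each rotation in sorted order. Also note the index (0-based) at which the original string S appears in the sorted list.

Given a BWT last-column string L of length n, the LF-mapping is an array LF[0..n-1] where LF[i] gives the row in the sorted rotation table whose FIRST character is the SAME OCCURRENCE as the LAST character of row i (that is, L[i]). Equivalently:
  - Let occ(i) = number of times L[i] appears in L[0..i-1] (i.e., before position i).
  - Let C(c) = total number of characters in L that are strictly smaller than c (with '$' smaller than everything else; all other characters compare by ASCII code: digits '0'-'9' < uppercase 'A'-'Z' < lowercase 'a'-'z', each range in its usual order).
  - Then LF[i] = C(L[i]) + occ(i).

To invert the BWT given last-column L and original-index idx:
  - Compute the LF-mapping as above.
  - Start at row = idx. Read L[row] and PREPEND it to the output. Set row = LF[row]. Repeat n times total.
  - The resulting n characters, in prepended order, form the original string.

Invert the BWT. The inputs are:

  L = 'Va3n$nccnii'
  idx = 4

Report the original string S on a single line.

Answer: cincinna3V$

Derivation:
LF mapping: 2 3 1 8 0 9 4 5 10 6 7
Walk LF starting at row 4, prepending L[row]:
  step 1: row=4, L[4]='$', prepend. Next row=LF[4]=0
  step 2: row=0, L[0]='V', prepend. Next row=LF[0]=2
  step 3: row=2, L[2]='3', prepend. Next row=LF[2]=1
  step 4: row=1, L[1]='a', prepend. Next row=LF[1]=3
  step 5: row=3, L[3]='n', prepend. Next row=LF[3]=8
  step 6: row=8, L[8]='n', prepend. Next row=LF[8]=10
  step 7: row=10, L[10]='i', prepend. Next row=LF[10]=7
  step 8: row=7, L[7]='c', prepend. Next row=LF[7]=5
  step 9: row=5, L[5]='n', prepend. Next row=LF[5]=9
  step 10: row=9, L[9]='i', prepend. Next row=LF[9]=6
  step 11: row=6, L[6]='c', prepend. Next row=LF[6]=4
Reversed output: cincinna3V$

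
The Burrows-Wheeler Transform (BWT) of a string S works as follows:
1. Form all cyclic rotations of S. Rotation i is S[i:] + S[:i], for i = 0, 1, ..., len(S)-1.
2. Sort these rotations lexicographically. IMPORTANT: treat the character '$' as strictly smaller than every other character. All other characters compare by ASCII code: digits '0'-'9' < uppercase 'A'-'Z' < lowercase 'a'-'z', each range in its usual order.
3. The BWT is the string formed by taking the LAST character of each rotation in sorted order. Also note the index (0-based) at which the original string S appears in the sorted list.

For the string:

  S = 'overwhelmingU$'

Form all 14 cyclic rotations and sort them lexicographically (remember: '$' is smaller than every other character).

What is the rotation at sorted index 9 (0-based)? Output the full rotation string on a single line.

All 14 rotations (rotation i = S[i:]+S[:i]):
  rot[0] = overwhelmingU$
  rot[1] = verwhelmingU$o
  rot[2] = erwhelmingU$ov
  rot[3] = rwhelmingU$ove
  rot[4] = whelmingU$over
  rot[5] = helmingU$overw
  rot[6] = elmingU$overwh
  rot[7] = lmingU$overwhe
  rot[8] = mingU$overwhel
  rot[9] = ingU$overwhelm
  rot[10] = ngU$overwhelmi
  rot[11] = gU$overwhelmin
  rot[12] = U$overwhelming
  rot[13] = $overwhelmingU
Sorted (with $ < everything):
  sorted[0] = $overwhelmingU
  sorted[1] = U$overwhelming
  sorted[2] = elmingU$overwh
  sorted[3] = erwhelmingU$ov
  sorted[4] = gU$overwhelmin
  sorted[5] = helmingU$overw
  sorted[6] = ingU$overwhelm
  sorted[7] = lmingU$overwhe
  sorted[8] = mingU$overwhel
  sorted[9] = ngU$overwhelmi
  sorted[10] = overwhelmingU$
  sorted[11] = rwhelmingU$ove
  sorted[12] = verwhelmingU$o
  sorted[13] = whelmingU$over
sorted[9] = ngU$overwhelmi

Answer: ngU$overwhelmi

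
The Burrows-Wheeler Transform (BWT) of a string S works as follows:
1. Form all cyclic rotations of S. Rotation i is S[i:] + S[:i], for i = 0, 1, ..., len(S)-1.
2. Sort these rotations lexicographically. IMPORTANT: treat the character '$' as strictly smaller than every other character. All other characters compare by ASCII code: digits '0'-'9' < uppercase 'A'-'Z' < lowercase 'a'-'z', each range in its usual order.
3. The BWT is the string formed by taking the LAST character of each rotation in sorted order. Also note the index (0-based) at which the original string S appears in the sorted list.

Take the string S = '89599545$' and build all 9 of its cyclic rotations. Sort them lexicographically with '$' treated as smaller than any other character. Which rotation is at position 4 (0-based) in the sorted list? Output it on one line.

Answer: 599545$89

Derivation:
All 9 rotations (rotation i = S[i:]+S[:i]):
  rot[0] = 89599545$
  rot[1] = 9599545$8
  rot[2] = 599545$89
  rot[3] = 99545$895
  rot[4] = 9545$8959
  rot[5] = 545$89599
  rot[6] = 45$895995
  rot[7] = 5$8959954
  rot[8] = $89599545
Sorted (with $ < everything):
  sorted[0] = $89599545
  sorted[1] = 45$895995
  sorted[2] = 5$8959954
  sorted[3] = 545$89599
  sorted[4] = 599545$89
  sorted[5] = 89599545$
  sorted[6] = 9545$8959
  sorted[7] = 9599545$8
  sorted[8] = 99545$895
sorted[4] = 599545$89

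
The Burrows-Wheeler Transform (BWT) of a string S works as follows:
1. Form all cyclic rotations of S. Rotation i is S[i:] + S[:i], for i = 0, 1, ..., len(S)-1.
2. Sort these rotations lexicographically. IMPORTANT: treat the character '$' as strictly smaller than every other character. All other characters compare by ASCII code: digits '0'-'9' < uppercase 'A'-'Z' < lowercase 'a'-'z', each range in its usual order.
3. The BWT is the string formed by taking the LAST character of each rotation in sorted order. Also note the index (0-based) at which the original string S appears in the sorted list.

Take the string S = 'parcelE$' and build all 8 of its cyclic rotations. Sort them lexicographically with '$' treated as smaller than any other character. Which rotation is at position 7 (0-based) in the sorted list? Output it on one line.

All 8 rotations (rotation i = S[i:]+S[:i]):
  rot[0] = parcelE$
  rot[1] = arcelE$p
  rot[2] = rcelE$pa
  rot[3] = celE$par
  rot[4] = elE$parc
  rot[5] = lE$parce
  rot[6] = E$parcel
  rot[7] = $parcelE
Sorted (with $ < everything):
  sorted[0] = $parcelE
  sorted[1] = E$parcel
  sorted[2] = arcelE$p
  sorted[3] = celE$par
  sorted[4] = elE$parc
  sorted[5] = lE$parce
  sorted[6] = parcelE$
  sorted[7] = rcelE$pa
sorted[7] = rcelE$pa

Answer: rcelE$pa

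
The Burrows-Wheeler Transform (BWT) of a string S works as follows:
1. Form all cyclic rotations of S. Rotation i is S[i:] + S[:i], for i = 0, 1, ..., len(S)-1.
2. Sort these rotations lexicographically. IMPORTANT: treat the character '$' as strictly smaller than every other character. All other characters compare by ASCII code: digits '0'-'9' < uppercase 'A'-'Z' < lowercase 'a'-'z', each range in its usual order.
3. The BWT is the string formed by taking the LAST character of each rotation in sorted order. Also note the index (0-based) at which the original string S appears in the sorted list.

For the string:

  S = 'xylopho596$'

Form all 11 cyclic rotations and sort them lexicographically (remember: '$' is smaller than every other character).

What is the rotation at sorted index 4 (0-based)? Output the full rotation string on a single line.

All 11 rotations (rotation i = S[i:]+S[:i]):
  rot[0] = xylopho596$
  rot[1] = ylopho596$x
  rot[2] = lopho596$xy
  rot[3] = opho596$xyl
  rot[4] = pho596$xylo
  rot[5] = ho596$xylop
  rot[6] = o596$xyloph
  rot[7] = 596$xylopho
  rot[8] = 96$xylopho5
  rot[9] = 6$xylopho59
  rot[10] = $xylopho596
Sorted (with $ < everything):
  sorted[0] = $xylopho596
  sorted[1] = 596$xylopho
  sorted[2] = 6$xylopho59
  sorted[3] = 96$xylopho5
  sorted[4] = ho596$xylop
  sorted[5] = lopho596$xy
  sorted[6] = o596$xyloph
  sorted[7] = opho596$xyl
  sorted[8] = pho596$xylo
  sorted[9] = xylopho596$
  sorted[10] = ylopho596$x
sorted[4] = ho596$xylop

Answer: ho596$xylop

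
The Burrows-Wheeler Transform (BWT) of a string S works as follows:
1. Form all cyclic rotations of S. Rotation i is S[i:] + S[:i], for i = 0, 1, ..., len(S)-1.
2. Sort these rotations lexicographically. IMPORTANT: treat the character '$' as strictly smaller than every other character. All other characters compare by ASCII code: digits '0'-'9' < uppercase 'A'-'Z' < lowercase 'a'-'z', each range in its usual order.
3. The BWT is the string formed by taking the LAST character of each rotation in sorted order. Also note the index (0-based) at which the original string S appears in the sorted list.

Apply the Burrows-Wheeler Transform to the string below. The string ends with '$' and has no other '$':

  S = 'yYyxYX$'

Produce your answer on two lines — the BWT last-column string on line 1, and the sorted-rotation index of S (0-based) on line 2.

All 7 rotations (rotation i = S[i:]+S[:i]):
  rot[0] = yYyxYX$
  rot[1] = YyxYX$y
  rot[2] = yxYX$yY
  rot[3] = xYX$yYy
  rot[4] = YX$yYyx
  rot[5] = X$yYyxY
  rot[6] = $yYyxYX
Sorted (with $ < everything):
  sorted[0] = $yYyxYX  (last char: 'X')
  sorted[1] = X$yYyxY  (last char: 'Y')
  sorted[2] = YX$yYyx  (last char: 'x')
  sorted[3] = YyxYX$y  (last char: 'y')
  sorted[4] = xYX$yYy  (last char: 'y')
  sorted[5] = yYyxYX$  (last char: '$')
  sorted[6] = yxYX$yY  (last char: 'Y')
Last column: XYxyy$Y
Original string S is at sorted index 5

Answer: XYxyy$Y
5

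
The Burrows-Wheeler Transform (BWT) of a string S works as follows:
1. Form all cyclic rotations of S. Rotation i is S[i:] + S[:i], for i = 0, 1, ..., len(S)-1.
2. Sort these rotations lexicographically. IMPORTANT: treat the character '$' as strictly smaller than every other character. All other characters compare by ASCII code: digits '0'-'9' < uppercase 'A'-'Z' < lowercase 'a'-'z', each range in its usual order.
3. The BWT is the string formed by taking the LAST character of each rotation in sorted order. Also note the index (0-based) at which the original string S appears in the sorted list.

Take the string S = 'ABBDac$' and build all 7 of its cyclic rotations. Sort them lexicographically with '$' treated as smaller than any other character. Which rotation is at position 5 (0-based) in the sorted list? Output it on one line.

All 7 rotations (rotation i = S[i:]+S[:i]):
  rot[0] = ABBDac$
  rot[1] = BBDac$A
  rot[2] = BDac$AB
  rot[3] = Dac$ABB
  rot[4] = ac$ABBD
  rot[5] = c$ABBDa
  rot[6] = $ABBDac
Sorted (with $ < everything):
  sorted[0] = $ABBDac
  sorted[1] = ABBDac$
  sorted[2] = BBDac$A
  sorted[3] = BDac$AB
  sorted[4] = Dac$ABB
  sorted[5] = ac$ABBD
  sorted[6] = c$ABBDa
sorted[5] = ac$ABBD

Answer: ac$ABBD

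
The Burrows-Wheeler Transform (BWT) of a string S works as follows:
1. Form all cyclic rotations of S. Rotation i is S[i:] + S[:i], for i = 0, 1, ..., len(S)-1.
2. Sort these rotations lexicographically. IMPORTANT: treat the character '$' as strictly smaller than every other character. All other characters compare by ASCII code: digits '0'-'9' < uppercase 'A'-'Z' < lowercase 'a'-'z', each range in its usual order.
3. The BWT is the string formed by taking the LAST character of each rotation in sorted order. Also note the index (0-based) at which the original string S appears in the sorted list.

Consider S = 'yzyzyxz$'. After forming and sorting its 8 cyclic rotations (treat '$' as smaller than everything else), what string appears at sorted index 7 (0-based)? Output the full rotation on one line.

All 8 rotations (rotation i = S[i:]+S[:i]):
  rot[0] = yzyzyxz$
  rot[1] = zyzyxz$y
  rot[2] = yzyxz$yz
  rot[3] = zyxz$yzy
  rot[4] = yxz$yzyz
  rot[5] = xz$yzyzy
  rot[6] = z$yzyzyx
  rot[7] = $yzyzyxz
Sorted (with $ < everything):
  sorted[0] = $yzyzyxz
  sorted[1] = xz$yzyzy
  sorted[2] = yxz$yzyz
  sorted[3] = yzyxz$yz
  sorted[4] = yzyzyxz$
  sorted[5] = z$yzyzyx
  sorted[6] = zyxz$yzy
  sorted[7] = zyzyxz$y
sorted[7] = zyzyxz$y

Answer: zyzyxz$y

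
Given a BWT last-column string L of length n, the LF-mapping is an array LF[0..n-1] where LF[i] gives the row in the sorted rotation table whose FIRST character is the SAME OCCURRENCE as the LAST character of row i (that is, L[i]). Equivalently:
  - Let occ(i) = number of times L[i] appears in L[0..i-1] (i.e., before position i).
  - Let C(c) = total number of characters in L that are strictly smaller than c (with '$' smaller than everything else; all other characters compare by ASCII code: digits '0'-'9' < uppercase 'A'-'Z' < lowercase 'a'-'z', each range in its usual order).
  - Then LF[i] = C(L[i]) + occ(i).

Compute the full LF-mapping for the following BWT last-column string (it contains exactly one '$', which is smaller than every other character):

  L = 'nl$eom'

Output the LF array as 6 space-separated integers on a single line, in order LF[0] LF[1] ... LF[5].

Answer: 4 2 0 1 5 3

Derivation:
Char counts: '$':1, 'e':1, 'l':1, 'm':1, 'n':1, 'o':1
C (first-col start): C('$')=0, C('e')=1, C('l')=2, C('m')=3, C('n')=4, C('o')=5
L[0]='n': occ=0, LF[0]=C('n')+0=4+0=4
L[1]='l': occ=0, LF[1]=C('l')+0=2+0=2
L[2]='$': occ=0, LF[2]=C('$')+0=0+0=0
L[3]='e': occ=0, LF[3]=C('e')+0=1+0=1
L[4]='o': occ=0, LF[4]=C('o')+0=5+0=5
L[5]='m': occ=0, LF[5]=C('m')+0=3+0=3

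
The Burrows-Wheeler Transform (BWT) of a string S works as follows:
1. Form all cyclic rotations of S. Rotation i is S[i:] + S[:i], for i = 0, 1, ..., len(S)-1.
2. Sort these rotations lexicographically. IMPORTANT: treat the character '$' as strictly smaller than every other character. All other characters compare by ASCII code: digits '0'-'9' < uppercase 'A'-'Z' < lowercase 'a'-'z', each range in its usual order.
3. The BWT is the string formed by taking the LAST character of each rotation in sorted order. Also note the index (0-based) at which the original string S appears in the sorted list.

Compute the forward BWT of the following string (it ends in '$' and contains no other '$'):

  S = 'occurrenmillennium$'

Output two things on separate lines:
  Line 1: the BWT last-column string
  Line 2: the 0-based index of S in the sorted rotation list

Answer: mocrlmnliunnee$ruic
14

Derivation:
All 19 rotations (rotation i = S[i:]+S[:i]):
  rot[0] = occurrenmillennium$
  rot[1] = ccurrenmillennium$o
  rot[2] = currenmillennium$oc
  rot[3] = urrenmillennium$occ
  rot[4] = rrenmillennium$occu
  rot[5] = renmillennium$occur
  rot[6] = enmillennium$occurr
  rot[7] = nmillennium$occurre
  rot[8] = millennium$occurren
  rot[9] = illennium$occurrenm
  rot[10] = llennium$occurrenmi
  rot[11] = lennium$occurrenmil
  rot[12] = ennium$occurrenmill
  rot[13] = nnium$occurrenmille
  rot[14] = nium$occurrenmillen
  rot[15] = ium$occurrenmillenn
  rot[16] = um$occurrenmillenni
  rot[17] = m$occurrenmillenniu
  rot[18] = $occurrenmillennium
Sorted (with $ < everything):
  sorted[0] = $occurrenmillennium  (last char: 'm')
  sorted[1] = ccurrenmillennium$o  (last char: 'o')
  sorted[2] = currenmillennium$oc  (last char: 'c')
  sorted[3] = enmillennium$occurr  (last char: 'r')
  sorted[4] = ennium$occurrenmill  (last char: 'l')
  sorted[5] = illennium$occurrenm  (last char: 'm')
  sorted[6] = ium$occurrenmillenn  (last char: 'n')
  sorted[7] = lennium$occurrenmil  (last char: 'l')
  sorted[8] = llennium$occurrenmi  (last char: 'i')
  sorted[9] = m$occurrenmillenniu  (last char: 'u')
  sorted[10] = millennium$occurren  (last char: 'n')
  sorted[11] = nium$occurrenmillen  (last char: 'n')
  sorted[12] = nmillennium$occurre  (last char: 'e')
  sorted[13] = nnium$occurrenmille  (last char: 'e')
  sorted[14] = occurrenmillennium$  (last char: '$')
  sorted[15] = renmillennium$occur  (last char: 'r')
  sorted[16] = rrenmillennium$occu  (last char: 'u')
  sorted[17] = um$occurrenmillenni  (last char: 'i')
  sorted[18] = urrenmillennium$occ  (last char: 'c')
Last column: mocrlmnliunnee$ruic
Original string S is at sorted index 14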